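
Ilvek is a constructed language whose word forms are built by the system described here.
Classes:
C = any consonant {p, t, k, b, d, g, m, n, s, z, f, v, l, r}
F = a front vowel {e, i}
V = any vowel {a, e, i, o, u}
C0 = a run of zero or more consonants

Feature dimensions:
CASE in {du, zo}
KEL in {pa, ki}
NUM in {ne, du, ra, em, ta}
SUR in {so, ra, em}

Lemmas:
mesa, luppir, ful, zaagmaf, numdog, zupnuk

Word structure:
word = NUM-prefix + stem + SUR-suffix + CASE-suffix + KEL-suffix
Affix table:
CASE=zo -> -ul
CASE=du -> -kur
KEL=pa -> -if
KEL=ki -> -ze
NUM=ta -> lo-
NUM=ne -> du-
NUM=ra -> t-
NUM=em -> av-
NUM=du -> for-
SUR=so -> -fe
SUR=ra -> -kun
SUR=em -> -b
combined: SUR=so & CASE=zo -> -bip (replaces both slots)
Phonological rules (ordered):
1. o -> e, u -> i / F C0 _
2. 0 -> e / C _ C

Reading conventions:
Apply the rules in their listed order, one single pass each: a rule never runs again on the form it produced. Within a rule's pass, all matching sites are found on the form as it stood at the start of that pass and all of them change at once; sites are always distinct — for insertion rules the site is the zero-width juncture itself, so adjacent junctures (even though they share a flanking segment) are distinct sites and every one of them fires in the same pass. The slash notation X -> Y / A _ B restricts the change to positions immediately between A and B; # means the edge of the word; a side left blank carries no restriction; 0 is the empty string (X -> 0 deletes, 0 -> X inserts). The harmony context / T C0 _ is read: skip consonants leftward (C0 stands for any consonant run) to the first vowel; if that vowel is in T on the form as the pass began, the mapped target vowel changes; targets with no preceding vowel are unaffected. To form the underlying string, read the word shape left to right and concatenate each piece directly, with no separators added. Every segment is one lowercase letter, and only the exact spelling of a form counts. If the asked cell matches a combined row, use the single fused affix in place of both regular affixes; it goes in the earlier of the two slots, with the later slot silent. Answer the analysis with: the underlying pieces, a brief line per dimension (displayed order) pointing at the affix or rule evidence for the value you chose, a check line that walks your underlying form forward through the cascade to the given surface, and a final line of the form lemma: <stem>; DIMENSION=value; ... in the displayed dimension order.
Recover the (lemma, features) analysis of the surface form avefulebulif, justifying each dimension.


underlying: av-ful-b-ul-if
CASE=zo - signalled by the affix -ul
KEL=pa - signalled by the affix -if
NUM=em - signalled by the affix av-
SUR=em - signalled by the affix -b
check: avfulbulif -> avfulbulif -> avefulebulif
lemma: ful; CASE=zo; KEL=pa; NUM=em; SUR=em


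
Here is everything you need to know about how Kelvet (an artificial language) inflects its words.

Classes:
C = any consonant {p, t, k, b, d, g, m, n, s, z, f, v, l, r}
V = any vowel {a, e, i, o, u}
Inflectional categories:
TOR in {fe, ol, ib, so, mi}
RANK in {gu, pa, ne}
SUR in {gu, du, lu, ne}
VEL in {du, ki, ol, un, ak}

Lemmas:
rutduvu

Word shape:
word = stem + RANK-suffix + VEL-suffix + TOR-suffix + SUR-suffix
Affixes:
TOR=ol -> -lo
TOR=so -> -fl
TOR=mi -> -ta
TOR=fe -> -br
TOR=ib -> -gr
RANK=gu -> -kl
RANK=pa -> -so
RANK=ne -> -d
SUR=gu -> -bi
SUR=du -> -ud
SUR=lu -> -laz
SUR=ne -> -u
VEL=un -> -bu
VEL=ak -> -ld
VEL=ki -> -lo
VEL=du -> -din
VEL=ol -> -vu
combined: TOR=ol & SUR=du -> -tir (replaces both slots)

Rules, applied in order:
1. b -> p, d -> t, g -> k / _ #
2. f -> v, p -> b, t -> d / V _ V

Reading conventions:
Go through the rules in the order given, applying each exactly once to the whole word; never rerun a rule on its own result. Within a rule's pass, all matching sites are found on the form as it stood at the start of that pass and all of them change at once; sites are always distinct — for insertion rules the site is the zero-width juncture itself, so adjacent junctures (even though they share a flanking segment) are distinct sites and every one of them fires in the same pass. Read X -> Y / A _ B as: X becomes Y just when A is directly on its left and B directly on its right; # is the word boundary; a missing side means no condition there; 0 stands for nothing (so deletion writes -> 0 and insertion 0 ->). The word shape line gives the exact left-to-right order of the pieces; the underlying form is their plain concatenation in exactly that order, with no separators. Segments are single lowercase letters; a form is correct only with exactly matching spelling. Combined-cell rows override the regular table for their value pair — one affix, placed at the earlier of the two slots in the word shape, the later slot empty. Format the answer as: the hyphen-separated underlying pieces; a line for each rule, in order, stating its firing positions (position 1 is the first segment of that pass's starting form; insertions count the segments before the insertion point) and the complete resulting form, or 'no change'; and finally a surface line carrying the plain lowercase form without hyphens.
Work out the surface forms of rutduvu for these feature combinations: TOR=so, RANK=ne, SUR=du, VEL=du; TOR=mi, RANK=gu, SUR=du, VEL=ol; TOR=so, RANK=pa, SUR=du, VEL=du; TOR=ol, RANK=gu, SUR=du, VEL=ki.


cell TOR=so, RANK=ne, SUR=du, VEL=du:
underlying: rutduvu-d-din-fl-ud
1. b -> p, d -> t, g -> k / _ #: fires at position(s) 15: rutduvuddinflut
2. f -> v, p -> b, t -> d / V _ V: no change
surface: rutduvuddinflut

cell TOR=mi, RANK=gu, SUR=du, VEL=ol:
underlying: rutduvu-kl-vu-ta-ud
1. b -> p, d -> t, g -> k / _ #: fires at position(s) 15: rutduvuklvutaut
2. f -> v, p -> b, t -> d / V _ V: fires at position(s) 12: rutduvuklvudaut
surface: rutduvuklvudaut

cell TOR=so, RANK=pa, SUR=du, VEL=du:
underlying: rutduvu-so-din-fl-ud
1. b -> p, d -> t, g -> k / _ #: fires at position(s) 16: rutduvusodinflut
2. f -> v, p -> b, t -> d / V _ V: no change
surface: rutduvusodinflut

cell TOR=ol, RANK=gu, SUR=du, VEL=ki:
underlying: rutduvu-kl-lo-tir
1. b -> p, d -> t, g -> k / _ #: no change
2. f -> v, p -> b, t -> d / V _ V: fires at position(s) 12: rutduvukllodir
surface: rutduvukllodir


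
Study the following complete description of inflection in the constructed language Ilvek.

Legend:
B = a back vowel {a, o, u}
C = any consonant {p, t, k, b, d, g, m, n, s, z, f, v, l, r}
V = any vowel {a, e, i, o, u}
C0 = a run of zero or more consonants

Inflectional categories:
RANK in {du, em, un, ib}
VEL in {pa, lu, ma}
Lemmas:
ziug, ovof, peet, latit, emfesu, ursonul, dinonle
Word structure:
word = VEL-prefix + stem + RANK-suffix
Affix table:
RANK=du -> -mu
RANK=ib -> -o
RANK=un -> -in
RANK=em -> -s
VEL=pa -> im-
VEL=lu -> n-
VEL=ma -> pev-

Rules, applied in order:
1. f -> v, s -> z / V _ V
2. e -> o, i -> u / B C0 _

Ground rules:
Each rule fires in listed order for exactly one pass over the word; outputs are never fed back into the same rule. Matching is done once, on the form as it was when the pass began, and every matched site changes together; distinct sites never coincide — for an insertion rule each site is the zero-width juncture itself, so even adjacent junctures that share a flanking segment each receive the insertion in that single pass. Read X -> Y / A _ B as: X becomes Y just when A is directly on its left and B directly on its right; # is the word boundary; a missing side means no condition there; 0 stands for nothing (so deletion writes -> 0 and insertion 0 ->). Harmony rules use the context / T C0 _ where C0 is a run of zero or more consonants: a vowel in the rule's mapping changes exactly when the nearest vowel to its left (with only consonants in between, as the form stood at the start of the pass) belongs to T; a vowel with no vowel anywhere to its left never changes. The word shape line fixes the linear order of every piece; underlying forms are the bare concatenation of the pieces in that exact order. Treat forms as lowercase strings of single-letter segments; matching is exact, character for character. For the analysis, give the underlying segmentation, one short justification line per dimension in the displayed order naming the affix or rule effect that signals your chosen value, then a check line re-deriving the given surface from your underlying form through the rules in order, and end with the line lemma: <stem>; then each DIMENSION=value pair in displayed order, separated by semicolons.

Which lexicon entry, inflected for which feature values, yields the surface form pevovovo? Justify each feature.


underlying: pev-ovof-o
RANK=ib - signalled by the affix -o
VEL=ma - signalled by the affix pev-
check: pevovofo -> pevovovo -> pevovovo
lemma: ovof; RANK=ib; VEL=ma


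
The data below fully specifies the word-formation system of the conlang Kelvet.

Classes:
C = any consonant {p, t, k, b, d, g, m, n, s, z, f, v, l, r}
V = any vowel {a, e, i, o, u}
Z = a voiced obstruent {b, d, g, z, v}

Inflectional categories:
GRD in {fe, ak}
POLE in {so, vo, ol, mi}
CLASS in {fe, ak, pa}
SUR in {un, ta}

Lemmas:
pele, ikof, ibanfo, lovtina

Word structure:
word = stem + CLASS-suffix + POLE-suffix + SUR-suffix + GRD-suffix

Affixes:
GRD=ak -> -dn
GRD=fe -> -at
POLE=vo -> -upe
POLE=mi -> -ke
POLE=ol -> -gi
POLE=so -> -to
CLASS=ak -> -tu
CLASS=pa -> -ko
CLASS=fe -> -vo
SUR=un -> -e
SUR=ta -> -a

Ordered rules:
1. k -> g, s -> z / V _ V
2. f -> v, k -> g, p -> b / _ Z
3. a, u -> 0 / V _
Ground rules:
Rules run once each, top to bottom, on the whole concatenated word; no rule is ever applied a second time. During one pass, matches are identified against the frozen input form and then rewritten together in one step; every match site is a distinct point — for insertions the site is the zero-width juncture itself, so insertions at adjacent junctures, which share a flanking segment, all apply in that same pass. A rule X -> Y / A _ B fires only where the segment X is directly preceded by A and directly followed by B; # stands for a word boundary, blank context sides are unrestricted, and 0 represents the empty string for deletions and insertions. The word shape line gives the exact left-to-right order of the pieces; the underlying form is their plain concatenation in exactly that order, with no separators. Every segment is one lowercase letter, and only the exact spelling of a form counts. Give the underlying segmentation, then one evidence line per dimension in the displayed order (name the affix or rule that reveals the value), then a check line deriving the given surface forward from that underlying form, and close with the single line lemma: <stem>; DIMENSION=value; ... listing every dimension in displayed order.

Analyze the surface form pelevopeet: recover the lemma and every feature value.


underlying: pele-vo-upe-e-at
GRD=fe - signalled by the affix -at
POLE=vo - signalled by the affix -upe
CLASS=fe - signalled by the affix -vo
SUR=un - signalled by the affix -e
check: pelevoupeeat -> pelevoupeeat -> pelevoupeeat -> pelevopeet
lemma: pele; GRD=fe; POLE=vo; CLASS=fe; SUR=un


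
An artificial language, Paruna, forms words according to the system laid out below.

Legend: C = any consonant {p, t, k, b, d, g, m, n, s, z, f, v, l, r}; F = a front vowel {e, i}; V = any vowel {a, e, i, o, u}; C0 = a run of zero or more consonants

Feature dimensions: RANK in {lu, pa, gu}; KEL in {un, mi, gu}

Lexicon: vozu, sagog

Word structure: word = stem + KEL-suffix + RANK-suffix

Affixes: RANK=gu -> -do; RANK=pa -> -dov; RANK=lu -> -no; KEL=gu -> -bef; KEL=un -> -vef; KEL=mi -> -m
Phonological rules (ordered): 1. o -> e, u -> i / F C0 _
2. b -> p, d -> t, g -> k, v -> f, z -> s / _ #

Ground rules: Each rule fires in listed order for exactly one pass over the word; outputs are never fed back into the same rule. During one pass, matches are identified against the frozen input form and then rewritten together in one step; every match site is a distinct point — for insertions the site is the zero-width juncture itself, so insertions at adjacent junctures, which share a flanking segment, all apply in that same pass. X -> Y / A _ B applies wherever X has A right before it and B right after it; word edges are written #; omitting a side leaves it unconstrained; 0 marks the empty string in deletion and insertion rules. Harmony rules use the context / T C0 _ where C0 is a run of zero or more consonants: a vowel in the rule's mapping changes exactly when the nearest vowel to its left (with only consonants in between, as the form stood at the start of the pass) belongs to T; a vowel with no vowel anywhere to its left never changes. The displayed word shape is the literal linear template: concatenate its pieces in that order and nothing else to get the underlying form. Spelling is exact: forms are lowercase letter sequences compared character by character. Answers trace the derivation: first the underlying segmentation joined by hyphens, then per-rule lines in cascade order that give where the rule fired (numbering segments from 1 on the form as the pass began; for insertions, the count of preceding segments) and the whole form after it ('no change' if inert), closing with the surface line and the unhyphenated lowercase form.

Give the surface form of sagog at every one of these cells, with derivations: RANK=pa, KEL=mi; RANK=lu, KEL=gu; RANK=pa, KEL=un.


cell RANK=pa, KEL=mi:
underlying: sagog-m-dov
1. o -> e, u -> i / F C0 _: no change
2. b -> p, d -> t, g -> k, v -> f, z -> s / _ #: fires at position(s) 9: sagogmdof
surface: sagogmdof

cell RANK=lu, KEL=gu:
underlying: sagog-bef-no
1. o -> e, u -> i / F C0 _: fires at position(s) 10: sagogbefne
2. b -> p, d -> t, g -> k, v -> f, z -> s / _ #: no change
surface: sagogbefne

cell RANK=pa, KEL=un:
underlying: sagog-vef-dov
1. o -> e, u -> i / F C0 _: fires at position(s) 10: sagogvefdev
2. b -> p, d -> t, g -> k, v -> f, z -> s / _ #: fires at position(s) 11: sagogvefdef
surface: sagogvefdef


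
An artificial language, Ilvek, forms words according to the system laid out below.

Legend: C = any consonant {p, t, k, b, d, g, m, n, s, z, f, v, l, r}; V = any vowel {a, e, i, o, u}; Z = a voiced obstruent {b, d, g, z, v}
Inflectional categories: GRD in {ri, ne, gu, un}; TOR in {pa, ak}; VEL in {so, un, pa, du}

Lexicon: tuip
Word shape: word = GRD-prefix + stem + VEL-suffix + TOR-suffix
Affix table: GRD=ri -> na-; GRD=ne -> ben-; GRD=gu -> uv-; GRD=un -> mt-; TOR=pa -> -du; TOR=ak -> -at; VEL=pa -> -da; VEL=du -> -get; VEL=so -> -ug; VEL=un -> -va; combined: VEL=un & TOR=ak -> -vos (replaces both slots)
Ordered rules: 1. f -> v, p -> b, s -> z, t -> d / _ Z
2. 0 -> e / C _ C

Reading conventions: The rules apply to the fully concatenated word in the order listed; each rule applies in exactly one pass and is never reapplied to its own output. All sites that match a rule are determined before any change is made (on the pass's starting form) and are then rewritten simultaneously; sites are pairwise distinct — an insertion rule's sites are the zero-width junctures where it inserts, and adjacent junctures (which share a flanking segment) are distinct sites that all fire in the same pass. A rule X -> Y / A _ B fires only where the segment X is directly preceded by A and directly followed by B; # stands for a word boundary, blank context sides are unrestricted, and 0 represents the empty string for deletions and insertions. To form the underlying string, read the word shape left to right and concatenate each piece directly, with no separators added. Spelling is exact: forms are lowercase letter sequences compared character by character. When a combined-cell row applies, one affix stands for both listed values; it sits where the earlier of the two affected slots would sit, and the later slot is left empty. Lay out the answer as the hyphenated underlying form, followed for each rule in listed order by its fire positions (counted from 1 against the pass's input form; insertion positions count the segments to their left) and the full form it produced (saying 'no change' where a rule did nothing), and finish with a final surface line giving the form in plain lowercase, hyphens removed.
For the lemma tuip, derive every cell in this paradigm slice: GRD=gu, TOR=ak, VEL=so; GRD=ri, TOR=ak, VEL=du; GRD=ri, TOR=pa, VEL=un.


cell GRD=gu, TOR=ak, VEL=so:
underlying: uv-tuip-ug-at
1. f -> v, p -> b, s -> z, t -> d / _ Z: no change
2. 0 -> e / C _ C: inserts after position(s) 2: uvetuipugat
surface: uvetuipugat

cell GRD=ri, TOR=ak, VEL=du:
underlying: na-tuip-get-at
1. f -> v, p -> b, s -> z, t -> d / _ Z: fires at position(s) 6: natuibgetat
2. 0 -> e / C _ C: inserts after position(s) 6: natuibegetat
surface: natuibegetat

cell GRD=ri, TOR=pa, VEL=un:
underlying: na-tuip-va-du
1. f -> v, p -> b, s -> z, t -> d / _ Z: fires at position(s) 6: natuibvadu
2. 0 -> e / C _ C: inserts after position(s) 6: natuibevadu
surface: natuibevadu


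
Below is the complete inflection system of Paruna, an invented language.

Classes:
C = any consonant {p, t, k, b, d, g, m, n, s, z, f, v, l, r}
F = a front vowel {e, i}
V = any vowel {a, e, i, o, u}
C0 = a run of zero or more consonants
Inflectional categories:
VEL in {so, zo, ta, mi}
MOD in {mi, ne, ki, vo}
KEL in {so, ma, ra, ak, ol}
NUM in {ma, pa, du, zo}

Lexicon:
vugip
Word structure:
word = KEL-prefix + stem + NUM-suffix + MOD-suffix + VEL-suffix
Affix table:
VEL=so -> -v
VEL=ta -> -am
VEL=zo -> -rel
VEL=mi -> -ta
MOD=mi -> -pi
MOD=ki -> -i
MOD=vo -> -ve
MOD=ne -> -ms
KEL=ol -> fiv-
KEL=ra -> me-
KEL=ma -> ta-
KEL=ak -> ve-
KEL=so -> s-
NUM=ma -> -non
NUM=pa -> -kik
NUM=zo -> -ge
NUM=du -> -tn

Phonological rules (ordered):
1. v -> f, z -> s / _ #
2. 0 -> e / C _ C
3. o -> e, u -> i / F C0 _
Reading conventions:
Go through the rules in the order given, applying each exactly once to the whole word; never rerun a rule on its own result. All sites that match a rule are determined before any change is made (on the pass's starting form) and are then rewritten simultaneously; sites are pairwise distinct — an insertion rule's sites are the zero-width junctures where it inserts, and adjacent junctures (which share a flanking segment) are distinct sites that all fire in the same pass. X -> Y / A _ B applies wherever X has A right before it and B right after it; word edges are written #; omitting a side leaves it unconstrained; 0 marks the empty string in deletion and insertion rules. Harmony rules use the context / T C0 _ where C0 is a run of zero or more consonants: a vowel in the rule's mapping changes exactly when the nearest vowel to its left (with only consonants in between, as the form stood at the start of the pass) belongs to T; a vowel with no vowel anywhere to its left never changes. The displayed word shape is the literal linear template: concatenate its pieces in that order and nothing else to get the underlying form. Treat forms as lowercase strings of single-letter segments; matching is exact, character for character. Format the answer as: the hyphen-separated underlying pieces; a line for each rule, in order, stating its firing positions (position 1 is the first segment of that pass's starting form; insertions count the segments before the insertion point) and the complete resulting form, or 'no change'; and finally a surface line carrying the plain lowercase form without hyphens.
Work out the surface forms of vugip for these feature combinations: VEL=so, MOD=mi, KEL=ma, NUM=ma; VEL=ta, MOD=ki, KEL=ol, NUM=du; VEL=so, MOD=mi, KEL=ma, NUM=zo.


cell VEL=so, MOD=mi, KEL=ma, NUM=ma:
underlying: ta-vugip-non-pi-v
1. v -> f, z -> s / _ #: fires at position(s) 13: tavugipnonpif
2. 0 -> e / C _ C: inserts after position(s) 7, 10: tavugipenonepif
3. o -> e, u -> i / F C0 _: fires at position(s) 10: tavugipenenepif
surface: tavugipenenepif

cell VEL=ta, MOD=ki, KEL=ol, NUM=du:
underlying: fiv-vugip-tn-i-am
1. v -> f, z -> s / _ #: no change
2. 0 -> e / C _ C: inserts after position(s) 3, 8, 9: fivevugipeteniam
3. o -> e, u -> i / F C0 _: fires at position(s) 6: fivevigipeteniam
surface: fivevigipeteniam

cell VEL=so, MOD=mi, KEL=ma, NUM=zo:
underlying: ta-vugip-ge-pi-v
1. v -> f, z -> s / _ #: fires at position(s) 12: tavugipgepif
2. 0 -> e / C _ C: inserts after position(s) 7: tavugipegepif
3. o -> e, u -> i / F C0 _: no change
surface: tavugipegepif


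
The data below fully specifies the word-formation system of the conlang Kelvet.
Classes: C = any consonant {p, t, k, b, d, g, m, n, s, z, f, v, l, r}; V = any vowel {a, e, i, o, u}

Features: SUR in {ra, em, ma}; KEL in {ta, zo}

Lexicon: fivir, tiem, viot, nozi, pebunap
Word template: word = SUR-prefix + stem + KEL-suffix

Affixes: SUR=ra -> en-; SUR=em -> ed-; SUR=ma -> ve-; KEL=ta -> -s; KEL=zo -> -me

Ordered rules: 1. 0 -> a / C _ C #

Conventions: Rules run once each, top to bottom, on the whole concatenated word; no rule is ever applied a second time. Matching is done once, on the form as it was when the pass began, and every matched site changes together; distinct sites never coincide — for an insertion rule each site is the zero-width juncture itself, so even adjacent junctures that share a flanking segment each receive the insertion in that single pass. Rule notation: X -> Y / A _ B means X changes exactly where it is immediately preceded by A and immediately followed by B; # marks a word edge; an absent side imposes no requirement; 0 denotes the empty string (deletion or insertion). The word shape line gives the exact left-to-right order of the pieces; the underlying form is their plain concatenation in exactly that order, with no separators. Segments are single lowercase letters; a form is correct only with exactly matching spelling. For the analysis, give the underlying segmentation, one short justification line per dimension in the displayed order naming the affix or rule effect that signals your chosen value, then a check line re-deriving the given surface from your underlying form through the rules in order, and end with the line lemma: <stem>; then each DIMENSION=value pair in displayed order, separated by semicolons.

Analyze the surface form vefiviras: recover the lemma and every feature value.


underlying: ve-fivir-s
SUR=ma - signalled by the affix ve-
KEL=ta - signalled by the affix -s
check: vefivirs -> vefiviras
lemma: fivir; SUR=ma; KEL=ta


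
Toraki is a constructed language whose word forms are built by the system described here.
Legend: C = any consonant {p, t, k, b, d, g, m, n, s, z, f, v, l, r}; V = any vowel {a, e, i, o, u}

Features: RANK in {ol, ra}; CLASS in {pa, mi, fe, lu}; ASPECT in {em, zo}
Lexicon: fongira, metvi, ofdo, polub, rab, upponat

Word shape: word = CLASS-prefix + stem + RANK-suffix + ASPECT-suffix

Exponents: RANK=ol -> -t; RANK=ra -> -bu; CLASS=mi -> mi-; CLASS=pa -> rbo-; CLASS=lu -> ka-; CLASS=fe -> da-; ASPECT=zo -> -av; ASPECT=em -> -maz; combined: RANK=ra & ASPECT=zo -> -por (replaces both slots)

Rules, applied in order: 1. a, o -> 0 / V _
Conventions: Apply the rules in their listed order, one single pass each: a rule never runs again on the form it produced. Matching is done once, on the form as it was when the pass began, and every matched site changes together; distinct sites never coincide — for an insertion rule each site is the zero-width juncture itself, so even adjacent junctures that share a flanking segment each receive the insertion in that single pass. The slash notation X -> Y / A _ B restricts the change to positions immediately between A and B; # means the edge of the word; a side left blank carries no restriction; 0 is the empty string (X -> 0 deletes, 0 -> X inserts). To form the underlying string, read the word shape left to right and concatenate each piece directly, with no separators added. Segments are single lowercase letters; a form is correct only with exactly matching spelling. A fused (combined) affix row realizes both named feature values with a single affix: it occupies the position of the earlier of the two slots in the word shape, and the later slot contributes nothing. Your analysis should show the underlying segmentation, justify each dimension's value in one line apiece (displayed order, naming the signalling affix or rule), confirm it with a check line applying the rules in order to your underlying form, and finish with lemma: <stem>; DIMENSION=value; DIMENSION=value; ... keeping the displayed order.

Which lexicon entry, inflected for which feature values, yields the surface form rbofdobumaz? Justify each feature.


underlying: rbo-ofdo-bu-maz
RANK=ra - signalled by the affix -bu
CLASS=pa - signalled by the affix rbo-
ASPECT=em - signalled by the affix -maz
check: rboofdobumaz -> rbofdobumaz
lemma: ofdo; RANK=ra; CLASS=pa; ASPECT=em


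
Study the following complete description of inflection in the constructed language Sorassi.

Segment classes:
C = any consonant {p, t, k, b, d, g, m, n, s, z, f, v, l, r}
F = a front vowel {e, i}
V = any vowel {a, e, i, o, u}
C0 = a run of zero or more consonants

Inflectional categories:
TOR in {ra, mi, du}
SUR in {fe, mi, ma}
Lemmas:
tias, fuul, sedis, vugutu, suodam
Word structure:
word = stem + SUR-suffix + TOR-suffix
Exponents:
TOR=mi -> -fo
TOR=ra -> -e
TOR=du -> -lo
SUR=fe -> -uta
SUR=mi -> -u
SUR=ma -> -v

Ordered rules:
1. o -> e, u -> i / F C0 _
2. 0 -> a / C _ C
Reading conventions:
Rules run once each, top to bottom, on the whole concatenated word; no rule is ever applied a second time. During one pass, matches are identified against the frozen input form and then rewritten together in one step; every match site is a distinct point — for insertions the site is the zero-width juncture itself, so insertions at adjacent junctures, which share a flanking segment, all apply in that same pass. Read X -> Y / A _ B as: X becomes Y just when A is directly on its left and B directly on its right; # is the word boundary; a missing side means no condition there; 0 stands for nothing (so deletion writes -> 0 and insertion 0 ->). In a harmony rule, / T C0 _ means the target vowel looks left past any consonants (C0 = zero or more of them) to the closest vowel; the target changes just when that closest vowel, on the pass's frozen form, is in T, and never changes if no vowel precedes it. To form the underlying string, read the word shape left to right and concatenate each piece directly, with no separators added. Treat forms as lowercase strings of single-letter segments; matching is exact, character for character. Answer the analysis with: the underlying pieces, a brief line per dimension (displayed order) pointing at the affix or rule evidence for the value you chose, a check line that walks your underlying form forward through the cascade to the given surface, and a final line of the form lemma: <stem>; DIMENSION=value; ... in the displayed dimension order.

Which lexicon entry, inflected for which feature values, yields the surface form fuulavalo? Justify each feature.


underlying: fuul-v-lo
TOR=du - signalled by the affix -lo
SUR=ma - signalled by the affix -v
check: fuulvlo -> fuulvlo -> fuulavalo
lemma: fuul; TOR=du; SUR=ma


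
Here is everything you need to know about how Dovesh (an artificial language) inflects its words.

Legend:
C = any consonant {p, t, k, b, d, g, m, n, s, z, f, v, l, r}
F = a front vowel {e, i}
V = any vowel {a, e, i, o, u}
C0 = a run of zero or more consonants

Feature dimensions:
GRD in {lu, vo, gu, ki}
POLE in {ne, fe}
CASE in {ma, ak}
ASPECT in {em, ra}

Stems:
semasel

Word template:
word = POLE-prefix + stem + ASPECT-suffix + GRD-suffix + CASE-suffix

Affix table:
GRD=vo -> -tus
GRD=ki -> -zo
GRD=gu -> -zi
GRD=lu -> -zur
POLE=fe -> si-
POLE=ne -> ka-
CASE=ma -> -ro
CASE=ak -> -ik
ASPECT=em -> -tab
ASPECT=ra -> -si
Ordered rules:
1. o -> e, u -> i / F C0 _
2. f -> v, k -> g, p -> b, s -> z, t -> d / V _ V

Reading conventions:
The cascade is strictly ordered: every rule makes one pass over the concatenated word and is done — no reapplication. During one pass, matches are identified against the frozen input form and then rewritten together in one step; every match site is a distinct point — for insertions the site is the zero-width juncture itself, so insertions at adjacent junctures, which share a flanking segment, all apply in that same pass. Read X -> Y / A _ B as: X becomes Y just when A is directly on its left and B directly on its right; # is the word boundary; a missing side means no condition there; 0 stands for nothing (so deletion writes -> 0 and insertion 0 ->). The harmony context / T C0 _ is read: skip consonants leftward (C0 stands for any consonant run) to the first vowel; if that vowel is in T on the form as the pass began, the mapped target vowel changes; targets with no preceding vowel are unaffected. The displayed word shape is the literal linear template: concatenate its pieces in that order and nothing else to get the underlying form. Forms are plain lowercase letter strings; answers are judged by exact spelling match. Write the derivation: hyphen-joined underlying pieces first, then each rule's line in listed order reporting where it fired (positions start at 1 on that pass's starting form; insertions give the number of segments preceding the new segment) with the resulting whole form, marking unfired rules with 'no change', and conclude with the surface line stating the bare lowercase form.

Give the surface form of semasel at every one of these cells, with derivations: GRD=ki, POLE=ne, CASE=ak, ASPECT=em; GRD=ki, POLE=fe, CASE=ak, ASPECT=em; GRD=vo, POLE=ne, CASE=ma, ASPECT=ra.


cell GRD=ki, POLE=ne, CASE=ak, ASPECT=em:
underlying: ka-semasel-tab-zo-ik
1. o -> e, u -> i / F C0 _: no change
2. f -> v, k -> g, p -> b, s -> z, t -> d / V _ V: fires at position(s) 3, 7: kazemazeltabzoik
surface: kazemazeltabzoik

cell GRD=ki, POLE=fe, CASE=ak, ASPECT=em:
underlying: si-semasel-tab-zo-ik
1. o -> e, u -> i / F C0 _: no change
2. f -> v, k -> g, p -> b, s -> z, t -> d / V _ V: fires at position(s) 3, 7: sizemazeltabzoik
surface: sizemazeltabzoik

cell GRD=vo, POLE=ne, CASE=ma, ASPECT=ra:
underlying: ka-semasel-si-tus-ro
1. o -> e, u -> i / F C0 _: fires at position(s) 13: kasemaselsitisro
2. f -> v, k -> g, p -> b, s -> z, t -> d / V _ V: fires at position(s) 3, 7, 12: kazemazelsidisro
surface: kazemazelsidisro


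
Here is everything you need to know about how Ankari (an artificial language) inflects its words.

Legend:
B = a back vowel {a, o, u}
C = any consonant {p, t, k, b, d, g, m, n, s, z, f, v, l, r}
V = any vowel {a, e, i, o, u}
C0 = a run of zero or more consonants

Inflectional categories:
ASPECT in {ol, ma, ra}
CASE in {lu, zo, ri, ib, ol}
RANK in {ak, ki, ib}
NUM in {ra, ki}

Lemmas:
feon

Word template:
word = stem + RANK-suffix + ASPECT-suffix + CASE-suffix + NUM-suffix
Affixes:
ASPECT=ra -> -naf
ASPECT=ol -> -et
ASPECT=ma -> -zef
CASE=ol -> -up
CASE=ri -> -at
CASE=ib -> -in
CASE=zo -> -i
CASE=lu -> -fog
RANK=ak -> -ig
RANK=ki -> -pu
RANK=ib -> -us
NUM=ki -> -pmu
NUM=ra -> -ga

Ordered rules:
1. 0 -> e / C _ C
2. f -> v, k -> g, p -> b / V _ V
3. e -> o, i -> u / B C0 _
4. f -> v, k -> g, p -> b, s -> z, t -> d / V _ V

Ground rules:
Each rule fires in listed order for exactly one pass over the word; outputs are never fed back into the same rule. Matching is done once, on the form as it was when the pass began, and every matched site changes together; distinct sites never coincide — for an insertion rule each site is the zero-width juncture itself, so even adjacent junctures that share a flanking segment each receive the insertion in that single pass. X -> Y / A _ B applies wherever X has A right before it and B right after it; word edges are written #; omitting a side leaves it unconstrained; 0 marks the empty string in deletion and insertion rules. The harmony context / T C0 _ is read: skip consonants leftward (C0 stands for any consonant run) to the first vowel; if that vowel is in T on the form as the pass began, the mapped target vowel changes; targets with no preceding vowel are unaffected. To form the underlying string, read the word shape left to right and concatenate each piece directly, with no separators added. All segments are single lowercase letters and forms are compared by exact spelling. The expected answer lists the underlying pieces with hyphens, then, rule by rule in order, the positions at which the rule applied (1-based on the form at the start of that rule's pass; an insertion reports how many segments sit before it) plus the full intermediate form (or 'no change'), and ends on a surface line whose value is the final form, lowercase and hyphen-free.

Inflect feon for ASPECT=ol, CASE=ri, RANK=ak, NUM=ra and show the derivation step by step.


underlying: feon-ig-et-at-ga
1. 0 -> e / C _ C: inserts after position(s) 10: feonigetatega
2. f -> v, k -> g, p -> b / V _ V: no change
3. e -> o, i -> u / B C0 _: fires at position(s) 5, 11: feonugetatoga
4. f -> v, k -> g, p -> b, s -> z, t -> d / V _ V: fires at position(s) 8, 10: feonugedadoga
surface: feonugedadoga


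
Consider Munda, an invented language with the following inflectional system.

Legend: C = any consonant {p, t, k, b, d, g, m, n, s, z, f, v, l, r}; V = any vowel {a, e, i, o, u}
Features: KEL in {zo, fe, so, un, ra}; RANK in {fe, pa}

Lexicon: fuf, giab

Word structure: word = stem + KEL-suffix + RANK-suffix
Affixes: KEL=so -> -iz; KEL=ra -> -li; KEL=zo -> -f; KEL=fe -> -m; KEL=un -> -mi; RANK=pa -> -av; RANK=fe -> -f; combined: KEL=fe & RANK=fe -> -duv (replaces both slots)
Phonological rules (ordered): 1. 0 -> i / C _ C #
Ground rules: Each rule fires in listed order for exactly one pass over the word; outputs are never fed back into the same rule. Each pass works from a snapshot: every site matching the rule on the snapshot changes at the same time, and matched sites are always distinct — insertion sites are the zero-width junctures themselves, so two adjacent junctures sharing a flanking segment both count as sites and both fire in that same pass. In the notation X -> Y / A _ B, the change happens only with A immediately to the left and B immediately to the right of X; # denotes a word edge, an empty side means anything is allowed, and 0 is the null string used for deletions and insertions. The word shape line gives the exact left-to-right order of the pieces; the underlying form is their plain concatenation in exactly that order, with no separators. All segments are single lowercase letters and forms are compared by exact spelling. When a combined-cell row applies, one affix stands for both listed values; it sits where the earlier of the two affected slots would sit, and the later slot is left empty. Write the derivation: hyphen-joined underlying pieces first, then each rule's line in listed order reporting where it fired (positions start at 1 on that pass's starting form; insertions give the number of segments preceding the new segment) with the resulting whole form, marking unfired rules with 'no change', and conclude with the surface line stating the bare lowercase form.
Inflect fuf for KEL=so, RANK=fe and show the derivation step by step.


underlying: fuf-iz-f
1. 0 -> i / C _ C #: inserts after position(s) 5: fufizif
surface: fufizif


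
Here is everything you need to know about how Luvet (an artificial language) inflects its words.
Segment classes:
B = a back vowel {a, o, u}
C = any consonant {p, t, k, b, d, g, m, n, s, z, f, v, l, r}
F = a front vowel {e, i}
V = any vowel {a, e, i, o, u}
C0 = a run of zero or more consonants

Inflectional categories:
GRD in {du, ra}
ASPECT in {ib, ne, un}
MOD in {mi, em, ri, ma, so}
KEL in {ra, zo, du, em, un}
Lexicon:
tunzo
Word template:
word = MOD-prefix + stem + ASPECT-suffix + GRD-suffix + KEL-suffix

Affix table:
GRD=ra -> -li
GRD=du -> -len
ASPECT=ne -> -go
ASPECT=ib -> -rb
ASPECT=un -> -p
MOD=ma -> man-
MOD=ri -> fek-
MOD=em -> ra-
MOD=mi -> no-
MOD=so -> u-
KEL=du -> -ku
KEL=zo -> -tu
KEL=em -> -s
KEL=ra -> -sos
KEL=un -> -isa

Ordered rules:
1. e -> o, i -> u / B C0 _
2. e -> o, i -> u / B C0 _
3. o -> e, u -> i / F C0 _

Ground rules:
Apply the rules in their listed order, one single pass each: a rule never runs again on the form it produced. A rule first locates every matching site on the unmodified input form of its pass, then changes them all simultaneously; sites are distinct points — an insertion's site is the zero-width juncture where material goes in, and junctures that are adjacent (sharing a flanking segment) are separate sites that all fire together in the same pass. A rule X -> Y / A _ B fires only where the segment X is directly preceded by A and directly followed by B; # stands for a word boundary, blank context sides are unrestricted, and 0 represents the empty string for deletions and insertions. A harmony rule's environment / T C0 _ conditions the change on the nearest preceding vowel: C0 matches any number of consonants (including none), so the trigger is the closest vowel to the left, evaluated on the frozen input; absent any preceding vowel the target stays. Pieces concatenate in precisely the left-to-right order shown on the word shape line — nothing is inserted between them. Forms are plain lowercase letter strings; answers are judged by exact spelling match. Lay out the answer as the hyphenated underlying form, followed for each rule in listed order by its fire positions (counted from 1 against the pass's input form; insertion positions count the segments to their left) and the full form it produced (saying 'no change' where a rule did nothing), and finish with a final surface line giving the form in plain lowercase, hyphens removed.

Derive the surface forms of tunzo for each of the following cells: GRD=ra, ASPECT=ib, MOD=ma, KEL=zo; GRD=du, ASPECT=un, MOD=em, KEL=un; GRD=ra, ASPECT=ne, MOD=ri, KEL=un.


cell GRD=ra, ASPECT=ib, MOD=ma, KEL=zo:
underlying: man-tunzo-rb-li-tu
1. e -> o, i -> u / B C0 _: fires at position(s) 12: mantunzorblutu
2. e -> o, i -> u / B C0 _: no change
3. o -> e, u -> i / F C0 _: no change
surface: mantunzorblutu

cell GRD=du, ASPECT=un, MOD=em, KEL=un:
underlying: ra-tunzo-p-len-isa
1. e -> o, i -> u / B C0 _: fires at position(s) 10: ratunzoplonisa
2. e -> o, i -> u / B C0 _: fires at position(s) 12: ratunzoplonusa
3. o -> e, u -> i / F C0 _: no change
surface: ratunzoplonusa

cell GRD=ra, ASPECT=ne, MOD=ri, KEL=un:
underlying: fek-tunzo-go-li-isa
1. e -> o, i -> u / B C0 _: fires at position(s) 12: fektunzogoluisa
2. e -> o, i -> u / B C0 _: fires at position(s) 13: fektunzogoluusa
3. o -> e, u -> i / F C0 _: fires at position(s) 5: fektinzogoluusa
surface: fektinzogoluusa


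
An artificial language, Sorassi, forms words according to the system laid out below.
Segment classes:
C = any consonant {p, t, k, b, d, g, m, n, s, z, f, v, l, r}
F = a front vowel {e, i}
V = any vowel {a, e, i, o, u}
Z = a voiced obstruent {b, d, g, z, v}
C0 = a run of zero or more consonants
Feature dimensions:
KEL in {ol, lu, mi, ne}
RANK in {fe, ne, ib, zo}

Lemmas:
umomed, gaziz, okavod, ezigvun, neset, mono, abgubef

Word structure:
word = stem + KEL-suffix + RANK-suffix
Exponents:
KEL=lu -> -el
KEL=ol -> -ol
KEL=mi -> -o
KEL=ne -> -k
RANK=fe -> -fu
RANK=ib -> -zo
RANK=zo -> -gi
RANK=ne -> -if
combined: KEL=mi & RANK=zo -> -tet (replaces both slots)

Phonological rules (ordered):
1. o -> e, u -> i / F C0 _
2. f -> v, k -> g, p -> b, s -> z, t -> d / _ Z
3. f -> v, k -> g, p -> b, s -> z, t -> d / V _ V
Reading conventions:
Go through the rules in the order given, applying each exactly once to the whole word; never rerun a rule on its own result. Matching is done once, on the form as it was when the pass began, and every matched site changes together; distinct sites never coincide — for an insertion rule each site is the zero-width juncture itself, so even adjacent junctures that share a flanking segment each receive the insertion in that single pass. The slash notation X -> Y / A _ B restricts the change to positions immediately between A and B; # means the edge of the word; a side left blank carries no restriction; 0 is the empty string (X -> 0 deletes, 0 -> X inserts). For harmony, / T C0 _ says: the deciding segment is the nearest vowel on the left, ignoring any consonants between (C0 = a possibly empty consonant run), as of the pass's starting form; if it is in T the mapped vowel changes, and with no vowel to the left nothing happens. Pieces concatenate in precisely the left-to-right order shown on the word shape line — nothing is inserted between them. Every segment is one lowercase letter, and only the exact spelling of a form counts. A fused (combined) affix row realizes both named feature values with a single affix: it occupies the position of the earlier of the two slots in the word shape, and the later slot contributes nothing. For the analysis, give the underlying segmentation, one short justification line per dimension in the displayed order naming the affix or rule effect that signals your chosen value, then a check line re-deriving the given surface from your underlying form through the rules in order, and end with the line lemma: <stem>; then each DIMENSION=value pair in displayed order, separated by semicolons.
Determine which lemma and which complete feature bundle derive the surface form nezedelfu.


underlying: neset-ol-fu
KEL=ol - signalled by the affix -ol
RANK=fe - signalled by the affix -fu
check: nesetolfu -> nesetelfu -> nesetelfu -> nezedelfu
lemma: neset; KEL=ol; RANK=fe
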